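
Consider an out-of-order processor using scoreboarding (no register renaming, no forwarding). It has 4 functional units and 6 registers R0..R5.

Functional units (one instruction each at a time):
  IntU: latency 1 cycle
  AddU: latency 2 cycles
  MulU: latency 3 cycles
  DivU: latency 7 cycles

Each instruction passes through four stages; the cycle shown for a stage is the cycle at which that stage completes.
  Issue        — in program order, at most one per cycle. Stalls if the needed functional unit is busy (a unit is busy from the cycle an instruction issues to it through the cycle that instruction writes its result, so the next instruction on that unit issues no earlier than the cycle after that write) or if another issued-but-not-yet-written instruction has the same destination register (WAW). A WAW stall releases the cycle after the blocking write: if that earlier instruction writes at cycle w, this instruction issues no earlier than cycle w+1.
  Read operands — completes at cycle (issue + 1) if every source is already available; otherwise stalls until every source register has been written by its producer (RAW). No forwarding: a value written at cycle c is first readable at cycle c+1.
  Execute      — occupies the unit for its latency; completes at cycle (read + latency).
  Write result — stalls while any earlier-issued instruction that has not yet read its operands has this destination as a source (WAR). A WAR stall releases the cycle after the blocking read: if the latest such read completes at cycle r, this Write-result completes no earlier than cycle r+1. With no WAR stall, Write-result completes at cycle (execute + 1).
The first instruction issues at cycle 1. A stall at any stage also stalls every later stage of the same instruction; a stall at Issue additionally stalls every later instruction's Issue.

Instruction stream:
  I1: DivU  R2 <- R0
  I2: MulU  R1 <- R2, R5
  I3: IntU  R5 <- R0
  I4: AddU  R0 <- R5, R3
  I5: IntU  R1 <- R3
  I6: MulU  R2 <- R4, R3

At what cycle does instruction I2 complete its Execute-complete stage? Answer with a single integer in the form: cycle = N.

cycle = 14

c1: I1 dispatched to DivU
c2: I1 operands ready, I2 dispatched to MulU
c3: I3 dispatched to IntU
c4: I3 operands ready, I4 dispatched to AddU
c5: I3 complete
c9: I1 complete
c10: R2←I1
c11: I2 operands ready
c12: R5←I3
c13: I4 operands ready
c14: I2 complete
c15: R1←I2, I4 complete
c16: R0←I4, I5 dispatched to IntU
c17: I5 operands ready, I6 dispatched to MulU
c18: I5 complete, I6 operands ready
c19: R1←I5
c21: I6 complete
c22: R2←I6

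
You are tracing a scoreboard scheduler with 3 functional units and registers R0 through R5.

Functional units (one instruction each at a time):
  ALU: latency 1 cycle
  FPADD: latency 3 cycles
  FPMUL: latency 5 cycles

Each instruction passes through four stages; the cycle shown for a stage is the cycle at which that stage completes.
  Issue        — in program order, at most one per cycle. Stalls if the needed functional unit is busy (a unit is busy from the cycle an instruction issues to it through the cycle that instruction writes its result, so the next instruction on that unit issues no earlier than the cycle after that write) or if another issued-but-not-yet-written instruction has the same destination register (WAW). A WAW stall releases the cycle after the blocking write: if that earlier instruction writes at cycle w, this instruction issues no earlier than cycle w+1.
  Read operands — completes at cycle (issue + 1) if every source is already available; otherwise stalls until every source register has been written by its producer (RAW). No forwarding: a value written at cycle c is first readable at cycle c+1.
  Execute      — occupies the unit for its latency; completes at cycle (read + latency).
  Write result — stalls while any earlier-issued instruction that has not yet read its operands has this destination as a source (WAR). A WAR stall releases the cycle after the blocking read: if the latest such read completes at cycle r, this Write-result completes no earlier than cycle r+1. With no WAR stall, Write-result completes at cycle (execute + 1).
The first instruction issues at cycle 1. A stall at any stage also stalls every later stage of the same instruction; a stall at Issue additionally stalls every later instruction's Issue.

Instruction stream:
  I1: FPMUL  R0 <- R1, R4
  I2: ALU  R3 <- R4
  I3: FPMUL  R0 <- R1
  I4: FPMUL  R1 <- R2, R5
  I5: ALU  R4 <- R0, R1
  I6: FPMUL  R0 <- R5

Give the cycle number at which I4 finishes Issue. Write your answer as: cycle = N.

[I1] 1/2/7/8
[I2] 2/3/4/5
[I3] 9/10/15/16  (struct: FPMUL busy until I1 writes@8)
[I4] 17/18/23/24  (struct: FPMUL busy until I3 writes@16)
[I5] 18/25/26/27  (RAW R1: wait I4 write@24)
[I6] 25/26/31/32  (struct: FPMUL busy until I4 writes@24)

cycle = 17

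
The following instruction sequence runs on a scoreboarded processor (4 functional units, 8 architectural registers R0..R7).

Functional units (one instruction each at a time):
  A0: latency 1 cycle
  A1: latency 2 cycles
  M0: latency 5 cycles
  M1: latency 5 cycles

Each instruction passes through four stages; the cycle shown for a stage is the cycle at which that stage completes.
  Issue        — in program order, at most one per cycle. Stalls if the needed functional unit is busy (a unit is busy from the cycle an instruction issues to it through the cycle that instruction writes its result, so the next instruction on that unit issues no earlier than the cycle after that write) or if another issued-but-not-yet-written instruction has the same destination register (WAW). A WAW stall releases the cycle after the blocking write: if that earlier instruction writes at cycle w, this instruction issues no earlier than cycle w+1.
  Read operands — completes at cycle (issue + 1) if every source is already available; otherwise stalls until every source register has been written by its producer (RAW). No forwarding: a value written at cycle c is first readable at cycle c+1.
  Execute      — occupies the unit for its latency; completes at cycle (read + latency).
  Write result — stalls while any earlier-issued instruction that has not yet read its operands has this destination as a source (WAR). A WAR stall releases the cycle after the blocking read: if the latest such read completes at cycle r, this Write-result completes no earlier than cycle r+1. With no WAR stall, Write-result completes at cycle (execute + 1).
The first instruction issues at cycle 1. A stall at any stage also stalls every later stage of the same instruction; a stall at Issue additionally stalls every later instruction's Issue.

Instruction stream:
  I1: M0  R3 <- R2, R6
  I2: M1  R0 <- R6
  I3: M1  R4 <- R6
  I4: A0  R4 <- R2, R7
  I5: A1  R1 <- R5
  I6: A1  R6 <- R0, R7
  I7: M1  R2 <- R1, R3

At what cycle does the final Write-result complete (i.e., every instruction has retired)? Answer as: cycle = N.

cycle = 32

cycle 1: issue I1 (M0)
cycle 2: I1 read-ops · issue I2 (M1)
cycle 3: I2 read-ops
cycle 7: I1 finished on M0
cycle 8: I1→R3 · I2 finished on M1
cycle 9: I2→R0
cycle 10: issue I3 (M1)
cycle 11: I3 read-ops
cycle 16: I3 finished on M1
cycle 17: I3→R4
cycle 18: issue I4 (A0)
cycle 19: I4 read-ops · issue I5 (A1)
cycle 20: I4 finished on A0 · I5 read-ops
cycle 21: I4→R4
cycle 22: I5 finished on A1
cycle 23: I5→R1
cycle 24: issue I6 (A1)
cycle 25: I6 read-ops · issue I7 (M1)
cycle 26: I7 read-ops
cycle 27: I6 finished on A1
cycle 28: I6→R6
cycle 31: I7 finished on M1
cycle 32: I7→R2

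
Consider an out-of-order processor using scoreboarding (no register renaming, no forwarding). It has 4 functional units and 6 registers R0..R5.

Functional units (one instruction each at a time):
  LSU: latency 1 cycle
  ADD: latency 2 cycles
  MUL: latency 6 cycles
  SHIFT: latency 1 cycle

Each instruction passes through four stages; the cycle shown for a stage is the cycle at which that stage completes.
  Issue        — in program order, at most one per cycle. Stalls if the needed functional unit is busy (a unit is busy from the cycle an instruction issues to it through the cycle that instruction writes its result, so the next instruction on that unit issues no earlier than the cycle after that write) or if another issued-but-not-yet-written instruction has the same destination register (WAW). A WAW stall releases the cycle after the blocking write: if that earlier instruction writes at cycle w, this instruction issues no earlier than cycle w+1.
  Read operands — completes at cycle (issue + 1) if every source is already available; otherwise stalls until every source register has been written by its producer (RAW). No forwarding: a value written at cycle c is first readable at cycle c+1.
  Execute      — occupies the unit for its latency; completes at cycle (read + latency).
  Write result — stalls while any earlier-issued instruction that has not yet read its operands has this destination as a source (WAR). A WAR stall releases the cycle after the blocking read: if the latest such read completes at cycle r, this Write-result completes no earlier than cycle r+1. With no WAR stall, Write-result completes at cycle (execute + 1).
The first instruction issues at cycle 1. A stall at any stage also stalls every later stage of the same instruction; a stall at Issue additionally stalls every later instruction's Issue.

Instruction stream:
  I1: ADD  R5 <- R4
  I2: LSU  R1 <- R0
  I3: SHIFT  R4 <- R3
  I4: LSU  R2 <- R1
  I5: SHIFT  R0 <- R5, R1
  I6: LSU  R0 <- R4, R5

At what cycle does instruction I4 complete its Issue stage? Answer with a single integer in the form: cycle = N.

cycle = 6

c1: I1 issues→ADD
c2: I1 reads, I2 issues→LSU
c3: I2 reads, I3 issues→SHIFT
c4: I1 exec-done, I2 exec-done, I3 reads
c5: I1 writes R5, I2 writes R1, I3 exec-done
c6: I3 writes R4, I4 issues→LSU
c7: I4 reads, I5 issues→SHIFT
c8: I4 exec-done, I5 reads
c9: I4 writes R2, I5 exec-done
c10: I5 writes R0
c11: I6 issues→LSU
c12: I6 reads
c13: I6 exec-done
c14: I6 writes R0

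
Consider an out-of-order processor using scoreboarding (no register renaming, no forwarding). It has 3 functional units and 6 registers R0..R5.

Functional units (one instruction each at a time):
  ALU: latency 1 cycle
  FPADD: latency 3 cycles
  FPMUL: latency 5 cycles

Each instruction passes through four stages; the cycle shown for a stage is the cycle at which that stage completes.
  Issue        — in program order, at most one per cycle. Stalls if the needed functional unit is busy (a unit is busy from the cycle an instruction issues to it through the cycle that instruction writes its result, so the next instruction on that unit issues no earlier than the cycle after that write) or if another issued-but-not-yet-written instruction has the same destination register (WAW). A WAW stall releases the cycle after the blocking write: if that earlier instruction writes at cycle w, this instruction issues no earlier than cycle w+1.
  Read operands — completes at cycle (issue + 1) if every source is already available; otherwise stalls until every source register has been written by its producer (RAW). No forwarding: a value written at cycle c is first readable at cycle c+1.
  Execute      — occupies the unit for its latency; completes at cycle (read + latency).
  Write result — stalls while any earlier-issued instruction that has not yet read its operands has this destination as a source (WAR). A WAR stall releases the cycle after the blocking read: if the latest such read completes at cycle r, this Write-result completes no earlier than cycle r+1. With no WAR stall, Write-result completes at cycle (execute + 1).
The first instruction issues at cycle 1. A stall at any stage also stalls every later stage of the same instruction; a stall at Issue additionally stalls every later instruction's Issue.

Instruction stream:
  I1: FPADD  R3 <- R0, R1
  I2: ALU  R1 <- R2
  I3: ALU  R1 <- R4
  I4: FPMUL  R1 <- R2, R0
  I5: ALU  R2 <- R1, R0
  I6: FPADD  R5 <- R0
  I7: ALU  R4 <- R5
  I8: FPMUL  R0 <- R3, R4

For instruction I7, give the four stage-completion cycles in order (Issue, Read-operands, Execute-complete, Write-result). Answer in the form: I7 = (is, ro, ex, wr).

I7 = (21, 22, 23, 24)

[1] I1→FPADD
[2] I1 RO | I2→ALU
[3] I2 RO
[4] I2 EX
[5] I1 EX | I2 WR R1
[6] I1 WR R3 | I3→ALU
[7] I3 RO
[8] I3 EX
[9] I3 WR R1
[10] I4→FPMUL
[11] I4 RO | I5→ALU
[12] I6→FPADD
[13] I6 RO
[16] I4 EX | I6 EX
[17] I4 WR R1 | I6 WR R5
[18] I5 RO
[19] I5 EX
[20] I5 WR R2
[21] I7→ALU
[22] I7 RO | I8→FPMUL
[23] I7 EX
[24] I7 WR R4
[25] I8 RO
[30] I8 EX
[31] I8 WR R0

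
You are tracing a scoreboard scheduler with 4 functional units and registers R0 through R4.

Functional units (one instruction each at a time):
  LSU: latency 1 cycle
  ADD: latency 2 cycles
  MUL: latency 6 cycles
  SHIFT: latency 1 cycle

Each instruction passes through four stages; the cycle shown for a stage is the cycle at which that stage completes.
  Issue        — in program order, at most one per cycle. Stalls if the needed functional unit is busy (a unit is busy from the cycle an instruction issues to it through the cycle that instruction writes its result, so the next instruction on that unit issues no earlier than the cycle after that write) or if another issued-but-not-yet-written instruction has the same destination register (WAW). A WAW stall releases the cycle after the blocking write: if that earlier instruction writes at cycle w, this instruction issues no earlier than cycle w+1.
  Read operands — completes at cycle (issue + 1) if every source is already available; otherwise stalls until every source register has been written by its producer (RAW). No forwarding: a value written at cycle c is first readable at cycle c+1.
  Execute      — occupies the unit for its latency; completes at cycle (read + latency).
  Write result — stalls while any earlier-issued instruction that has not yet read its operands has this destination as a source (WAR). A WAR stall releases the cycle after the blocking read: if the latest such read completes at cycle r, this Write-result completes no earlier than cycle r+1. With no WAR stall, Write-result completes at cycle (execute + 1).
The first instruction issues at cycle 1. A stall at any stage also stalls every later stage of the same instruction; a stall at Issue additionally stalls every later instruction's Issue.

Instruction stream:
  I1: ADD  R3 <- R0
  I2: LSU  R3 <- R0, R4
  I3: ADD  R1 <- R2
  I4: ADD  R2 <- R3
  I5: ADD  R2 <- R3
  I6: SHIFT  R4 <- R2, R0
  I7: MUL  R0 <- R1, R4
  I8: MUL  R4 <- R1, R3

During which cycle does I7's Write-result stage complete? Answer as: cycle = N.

cycle 1: I1 issues→ADD
cycle 2: I1 reads
cycle 4: I1 exec-done
cycle 5: I1 writes R3
cycle 6: I2 issues→LSU
cycle 7: I2 reads; I3 issues→ADD
cycle 8: I2 exec-done; I3 reads
cycle 9: I2 writes R3
cycle 10: I3 exec-done
cycle 11: I3 writes R1
cycle 12: I4 issues→ADD
cycle 13: I4 reads
cycle 15: I4 exec-done
cycle 16: I4 writes R2
cycle 17: I5 issues→ADD
cycle 18: I5 reads; I6 issues→SHIFT
cycle 19: I7 issues→MUL
cycle 20: I5 exec-done
cycle 21: I5 writes R2
cycle 22: I6 reads
cycle 23: I6 exec-done
cycle 24: I6 writes R4
cycle 25: I7 reads
cycle 31: I7 exec-done
cycle 32: I7 writes R0
cycle 33: I8 issues→MUL
cycle 34: I8 reads
cycle 40: I8 exec-done
cycle 41: I8 writes R4

cycle = 32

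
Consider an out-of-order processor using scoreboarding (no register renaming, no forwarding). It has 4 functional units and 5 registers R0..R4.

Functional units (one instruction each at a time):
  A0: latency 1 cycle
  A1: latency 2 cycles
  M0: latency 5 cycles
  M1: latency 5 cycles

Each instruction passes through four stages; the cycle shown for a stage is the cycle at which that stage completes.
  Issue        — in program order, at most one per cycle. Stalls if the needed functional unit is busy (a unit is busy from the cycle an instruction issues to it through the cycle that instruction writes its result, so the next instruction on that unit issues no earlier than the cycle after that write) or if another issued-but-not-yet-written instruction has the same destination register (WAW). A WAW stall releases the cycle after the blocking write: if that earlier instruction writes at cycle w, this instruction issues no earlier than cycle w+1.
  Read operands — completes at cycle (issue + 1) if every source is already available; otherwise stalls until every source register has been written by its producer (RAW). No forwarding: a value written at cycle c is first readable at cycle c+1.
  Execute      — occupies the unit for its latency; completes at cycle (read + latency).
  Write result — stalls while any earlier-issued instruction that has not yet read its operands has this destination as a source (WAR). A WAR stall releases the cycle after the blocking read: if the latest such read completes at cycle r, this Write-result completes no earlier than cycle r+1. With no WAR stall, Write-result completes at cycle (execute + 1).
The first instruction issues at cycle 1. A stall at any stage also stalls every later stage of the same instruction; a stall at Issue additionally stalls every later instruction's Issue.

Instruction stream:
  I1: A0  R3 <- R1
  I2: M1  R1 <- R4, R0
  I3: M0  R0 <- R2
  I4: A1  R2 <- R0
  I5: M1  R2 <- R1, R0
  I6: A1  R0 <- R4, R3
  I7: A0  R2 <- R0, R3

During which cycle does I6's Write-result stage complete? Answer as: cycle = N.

c1: I1→A0
c2: I1 RO · I2→M1
c3: I1 EX · I2 RO · I3→M0
c4: I1 WR R3 · I3 RO · I4→A1
c8: I2 EX
c9: I2 WR R1 · I3 EX
c10: I3 WR R0
c11: I4 RO
c13: I4 EX
c14: I4 WR R2
c15: I5→M1
c16: I5 RO · I6→A1
c17: I6 RO
c19: I6 EX
c20: I6 WR R0
c21: I5 EX
c22: I5 WR R2
c23: I7→A0
c24: I7 RO
c25: I7 EX
c26: I7 WR R2

cycle = 20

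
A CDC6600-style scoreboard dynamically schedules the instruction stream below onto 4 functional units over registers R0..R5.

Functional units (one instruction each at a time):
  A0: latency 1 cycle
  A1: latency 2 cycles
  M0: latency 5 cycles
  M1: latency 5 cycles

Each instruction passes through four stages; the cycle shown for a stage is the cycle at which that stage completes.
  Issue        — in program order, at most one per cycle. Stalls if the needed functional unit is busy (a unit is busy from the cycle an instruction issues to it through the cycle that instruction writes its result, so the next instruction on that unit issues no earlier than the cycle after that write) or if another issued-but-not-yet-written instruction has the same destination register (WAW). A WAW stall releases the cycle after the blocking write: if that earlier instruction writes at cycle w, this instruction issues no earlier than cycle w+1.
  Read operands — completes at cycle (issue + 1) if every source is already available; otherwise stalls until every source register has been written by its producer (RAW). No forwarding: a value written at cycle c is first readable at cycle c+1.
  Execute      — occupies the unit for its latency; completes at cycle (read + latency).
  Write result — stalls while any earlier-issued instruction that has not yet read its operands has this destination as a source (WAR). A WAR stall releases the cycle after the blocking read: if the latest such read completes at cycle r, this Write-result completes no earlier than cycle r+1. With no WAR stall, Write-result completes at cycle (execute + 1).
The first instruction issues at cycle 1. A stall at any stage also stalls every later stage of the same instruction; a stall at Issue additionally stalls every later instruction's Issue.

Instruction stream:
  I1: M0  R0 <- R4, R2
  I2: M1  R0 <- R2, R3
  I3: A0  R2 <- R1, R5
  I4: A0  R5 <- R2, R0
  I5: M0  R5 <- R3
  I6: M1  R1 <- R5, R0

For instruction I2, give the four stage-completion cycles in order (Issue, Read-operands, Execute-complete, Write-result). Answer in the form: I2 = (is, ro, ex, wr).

[I1] 1/2/7/8
[I2] 9/10/15/16  (WAW R0: wait I1 write@8)
[I3] 10/11/12/13
[I4] 14/17/18/19  (struct: A0 busy until I3 writes@13; RAW R0: wait I2 write@16)
[I5] 20/21/26/27  (WAW R5: wait I4 write@19)
[I6] 21/28/33/34  (RAW R5: wait I5 write@27)

I2 = (9, 10, 15, 16)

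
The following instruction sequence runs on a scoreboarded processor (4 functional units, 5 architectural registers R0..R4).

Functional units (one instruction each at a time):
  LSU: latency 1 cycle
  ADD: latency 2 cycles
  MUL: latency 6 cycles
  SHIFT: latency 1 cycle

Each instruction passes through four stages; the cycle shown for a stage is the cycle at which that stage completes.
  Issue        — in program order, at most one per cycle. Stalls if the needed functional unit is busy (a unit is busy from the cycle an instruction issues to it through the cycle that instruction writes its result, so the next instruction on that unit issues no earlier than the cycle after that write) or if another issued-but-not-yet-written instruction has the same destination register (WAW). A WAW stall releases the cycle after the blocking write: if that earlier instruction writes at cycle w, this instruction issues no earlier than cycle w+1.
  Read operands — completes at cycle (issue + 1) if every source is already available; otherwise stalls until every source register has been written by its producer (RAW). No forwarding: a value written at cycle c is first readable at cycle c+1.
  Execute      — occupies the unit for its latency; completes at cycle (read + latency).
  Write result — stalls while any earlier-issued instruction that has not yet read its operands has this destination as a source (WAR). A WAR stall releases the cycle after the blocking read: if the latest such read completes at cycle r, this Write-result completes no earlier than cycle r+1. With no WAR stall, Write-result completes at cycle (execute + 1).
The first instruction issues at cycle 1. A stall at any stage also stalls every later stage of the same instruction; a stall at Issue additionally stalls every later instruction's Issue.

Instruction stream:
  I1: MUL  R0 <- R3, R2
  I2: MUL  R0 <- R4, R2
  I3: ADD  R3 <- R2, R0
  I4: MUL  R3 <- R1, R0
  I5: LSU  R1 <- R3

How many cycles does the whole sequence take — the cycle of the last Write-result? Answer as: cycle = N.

I1: IS=1 RO=2 EX=8 WR=9
I2: IS=10 RO=11 EX=17 WR=18  [struct: MUL busy until I1 writes@9]
I3: IS=11 RO=19 EX=21 WR=22  [RAW R0: wait I2 write@18]
I4: IS=23 RO=24 EX=30 WR=31  [WAW R3: wait I3 write@22]
I5: IS=24 RO=32 EX=33 WR=34  [RAW R3: wait I4 write@31]

cycle = 34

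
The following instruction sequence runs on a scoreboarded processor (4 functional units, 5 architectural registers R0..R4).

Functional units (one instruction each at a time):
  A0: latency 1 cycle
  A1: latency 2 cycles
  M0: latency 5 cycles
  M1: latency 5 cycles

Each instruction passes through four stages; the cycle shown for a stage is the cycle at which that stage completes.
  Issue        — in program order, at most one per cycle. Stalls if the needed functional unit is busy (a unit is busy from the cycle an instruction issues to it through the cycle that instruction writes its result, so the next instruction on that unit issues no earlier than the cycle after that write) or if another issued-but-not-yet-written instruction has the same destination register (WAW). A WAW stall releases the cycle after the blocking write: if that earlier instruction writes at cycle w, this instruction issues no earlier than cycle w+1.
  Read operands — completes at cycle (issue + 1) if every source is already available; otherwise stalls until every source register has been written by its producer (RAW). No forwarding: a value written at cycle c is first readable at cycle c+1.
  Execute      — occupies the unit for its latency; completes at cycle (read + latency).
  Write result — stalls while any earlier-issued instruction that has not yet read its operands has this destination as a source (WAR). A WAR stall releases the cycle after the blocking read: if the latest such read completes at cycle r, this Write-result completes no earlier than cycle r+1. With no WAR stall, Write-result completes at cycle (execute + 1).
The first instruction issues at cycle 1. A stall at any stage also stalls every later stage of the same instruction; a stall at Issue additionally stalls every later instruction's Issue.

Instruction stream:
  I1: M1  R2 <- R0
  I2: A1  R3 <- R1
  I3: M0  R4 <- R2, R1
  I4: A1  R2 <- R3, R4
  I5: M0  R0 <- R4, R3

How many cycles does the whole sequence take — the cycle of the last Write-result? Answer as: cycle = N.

cycle 1: I1 issues→M1
cycle 2: I1 reads · I2 issues→A1
cycle 3: I2 reads · I3 issues→M0
cycle 5: I2 exec-done
cycle 6: I2 writes R3
cycle 7: I1 exec-done
cycle 8: I1 writes R2
cycle 9: I3 reads · I4 issues→A1
cycle 14: I3 exec-done
cycle 15: I3 writes R4
cycle 16: I4 reads · I5 issues→M0
cycle 17: I5 reads
cycle 18: I4 exec-done
cycle 19: I4 writes R2
cycle 22: I5 exec-done
cycle 23: I5 writes R0

cycle = 23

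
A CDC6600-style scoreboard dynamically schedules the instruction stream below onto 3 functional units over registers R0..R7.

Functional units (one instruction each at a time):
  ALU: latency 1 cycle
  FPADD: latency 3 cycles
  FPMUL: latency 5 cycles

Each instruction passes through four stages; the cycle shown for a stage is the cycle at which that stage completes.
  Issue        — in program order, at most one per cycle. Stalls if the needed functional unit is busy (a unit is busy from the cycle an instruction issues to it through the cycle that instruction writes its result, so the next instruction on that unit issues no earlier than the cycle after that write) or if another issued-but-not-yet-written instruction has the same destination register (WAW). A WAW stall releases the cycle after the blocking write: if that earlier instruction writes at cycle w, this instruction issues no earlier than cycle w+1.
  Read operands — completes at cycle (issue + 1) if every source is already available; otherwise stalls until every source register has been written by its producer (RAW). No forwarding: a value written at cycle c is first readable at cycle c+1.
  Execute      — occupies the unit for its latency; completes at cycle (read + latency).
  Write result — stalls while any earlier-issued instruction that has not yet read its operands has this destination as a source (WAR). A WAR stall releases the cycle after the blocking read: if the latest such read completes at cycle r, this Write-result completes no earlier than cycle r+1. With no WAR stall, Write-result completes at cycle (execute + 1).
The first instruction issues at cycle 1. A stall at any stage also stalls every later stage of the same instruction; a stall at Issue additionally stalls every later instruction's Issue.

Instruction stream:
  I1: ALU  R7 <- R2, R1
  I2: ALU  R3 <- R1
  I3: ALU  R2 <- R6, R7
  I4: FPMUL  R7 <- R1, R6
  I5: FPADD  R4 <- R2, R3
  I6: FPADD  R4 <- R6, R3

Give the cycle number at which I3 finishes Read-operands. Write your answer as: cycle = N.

[1] I1→ALU
[2] I1 RO
[3] I1 EX
[4] I1 WR R7
[5] I2→ALU
[6] I2 RO
[7] I2 EX
[8] I2 WR R3
[9] I3→ALU
[10] I3 RO | I4→FPMUL
[11] I3 EX | I4 RO | I5→FPADD
[12] I3 WR R2
[13] I5 RO
[16] I4 EX | I5 EX
[17] I4 WR R7 | I5 WR R4
[18] I6→FPADD
[19] I6 RO
[22] I6 EX
[23] I6 WR R4

cycle = 10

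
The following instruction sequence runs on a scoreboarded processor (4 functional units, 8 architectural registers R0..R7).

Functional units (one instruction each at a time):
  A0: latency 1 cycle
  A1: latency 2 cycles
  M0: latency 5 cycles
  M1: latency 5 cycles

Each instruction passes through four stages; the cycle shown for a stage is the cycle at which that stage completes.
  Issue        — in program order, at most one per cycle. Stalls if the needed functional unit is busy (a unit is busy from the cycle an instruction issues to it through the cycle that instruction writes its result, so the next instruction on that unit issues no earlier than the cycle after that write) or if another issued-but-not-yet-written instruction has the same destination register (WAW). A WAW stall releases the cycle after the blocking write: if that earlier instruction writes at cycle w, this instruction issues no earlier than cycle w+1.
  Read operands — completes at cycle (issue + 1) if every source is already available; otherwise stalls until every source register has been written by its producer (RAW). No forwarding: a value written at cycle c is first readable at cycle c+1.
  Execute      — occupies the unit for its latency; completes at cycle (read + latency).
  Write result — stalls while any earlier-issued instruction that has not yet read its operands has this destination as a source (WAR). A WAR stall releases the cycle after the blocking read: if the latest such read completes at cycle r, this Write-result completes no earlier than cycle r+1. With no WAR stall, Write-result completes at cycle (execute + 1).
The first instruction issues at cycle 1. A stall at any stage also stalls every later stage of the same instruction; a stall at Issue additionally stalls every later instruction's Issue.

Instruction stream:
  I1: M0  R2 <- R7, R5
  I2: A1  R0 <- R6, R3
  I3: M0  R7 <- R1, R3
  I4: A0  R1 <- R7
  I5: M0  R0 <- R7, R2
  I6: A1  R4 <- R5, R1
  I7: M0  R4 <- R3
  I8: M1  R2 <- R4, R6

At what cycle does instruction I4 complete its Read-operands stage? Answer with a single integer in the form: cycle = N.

cycle = 17

c1: issue I1 (M0)
c2: I1 read-ops · issue I2 (A1)
c3: I2 read-ops
c5: I2 finished on A1
c6: I2→R0
c7: I1 finished on M0
c8: I1→R2
c9: issue I3 (M0)
c10: I3 read-ops · issue I4 (A0)
c15: I3 finished on M0
c16: I3→R7
c17: I4 read-ops · issue I5 (M0)
c18: I4 finished on A0 · I5 read-ops · issue I6 (A1)
c19: I4→R1
c20: I6 read-ops
c22: I6 finished on A1
c23: I5 finished on M0 · I6→R4
c24: I5→R0
c25: issue I7 (M0)
c26: I7 read-ops · issue I8 (M1)
c31: I7 finished on M0
c32: I7→R4
c33: I8 read-ops
c38: I8 finished on M1
c39: I8→R2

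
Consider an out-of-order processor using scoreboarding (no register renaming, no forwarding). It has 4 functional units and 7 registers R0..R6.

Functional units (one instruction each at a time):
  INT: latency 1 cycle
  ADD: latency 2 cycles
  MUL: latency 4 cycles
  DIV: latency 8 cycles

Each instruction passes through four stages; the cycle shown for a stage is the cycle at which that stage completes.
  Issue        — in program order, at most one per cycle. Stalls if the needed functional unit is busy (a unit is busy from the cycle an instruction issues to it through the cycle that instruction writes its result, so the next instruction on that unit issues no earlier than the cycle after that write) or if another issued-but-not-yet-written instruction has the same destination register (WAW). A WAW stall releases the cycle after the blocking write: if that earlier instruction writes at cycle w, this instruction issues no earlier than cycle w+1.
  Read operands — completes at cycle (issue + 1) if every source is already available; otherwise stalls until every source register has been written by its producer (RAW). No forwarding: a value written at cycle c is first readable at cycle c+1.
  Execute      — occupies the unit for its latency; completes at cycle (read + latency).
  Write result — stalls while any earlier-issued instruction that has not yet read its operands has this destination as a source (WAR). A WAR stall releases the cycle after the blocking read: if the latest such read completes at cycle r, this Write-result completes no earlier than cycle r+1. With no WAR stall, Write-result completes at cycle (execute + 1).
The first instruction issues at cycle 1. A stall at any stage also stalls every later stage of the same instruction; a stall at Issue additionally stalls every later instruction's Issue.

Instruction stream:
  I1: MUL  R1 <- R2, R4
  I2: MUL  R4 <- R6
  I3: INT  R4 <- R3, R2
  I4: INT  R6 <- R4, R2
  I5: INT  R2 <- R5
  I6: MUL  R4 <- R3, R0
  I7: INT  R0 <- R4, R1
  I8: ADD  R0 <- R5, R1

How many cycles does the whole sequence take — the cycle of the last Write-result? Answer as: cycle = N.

I1 -> (1, 2, 6, 7)
I2 -> (8, 9, 13, 14)  // struct: MUL busy until I1 writes@7
I3 -> (15, 16, 17, 18)  // WAW R4: wait I2 write@14
I4 -> (19, 20, 21, 22)  // struct: INT busy until I3 writes@18
I5 -> (23, 24, 25, 26)  // struct: INT busy until I4 writes@22
I6 -> (24, 25, 29, 30)
I7 -> (27, 31, 32, 33)  // struct: INT busy until I5 writes@26, RAW R4: wait I6 write@30
I8 -> (34, 35, 37, 38)  // WAW R0: wait I7 write@33

cycle = 38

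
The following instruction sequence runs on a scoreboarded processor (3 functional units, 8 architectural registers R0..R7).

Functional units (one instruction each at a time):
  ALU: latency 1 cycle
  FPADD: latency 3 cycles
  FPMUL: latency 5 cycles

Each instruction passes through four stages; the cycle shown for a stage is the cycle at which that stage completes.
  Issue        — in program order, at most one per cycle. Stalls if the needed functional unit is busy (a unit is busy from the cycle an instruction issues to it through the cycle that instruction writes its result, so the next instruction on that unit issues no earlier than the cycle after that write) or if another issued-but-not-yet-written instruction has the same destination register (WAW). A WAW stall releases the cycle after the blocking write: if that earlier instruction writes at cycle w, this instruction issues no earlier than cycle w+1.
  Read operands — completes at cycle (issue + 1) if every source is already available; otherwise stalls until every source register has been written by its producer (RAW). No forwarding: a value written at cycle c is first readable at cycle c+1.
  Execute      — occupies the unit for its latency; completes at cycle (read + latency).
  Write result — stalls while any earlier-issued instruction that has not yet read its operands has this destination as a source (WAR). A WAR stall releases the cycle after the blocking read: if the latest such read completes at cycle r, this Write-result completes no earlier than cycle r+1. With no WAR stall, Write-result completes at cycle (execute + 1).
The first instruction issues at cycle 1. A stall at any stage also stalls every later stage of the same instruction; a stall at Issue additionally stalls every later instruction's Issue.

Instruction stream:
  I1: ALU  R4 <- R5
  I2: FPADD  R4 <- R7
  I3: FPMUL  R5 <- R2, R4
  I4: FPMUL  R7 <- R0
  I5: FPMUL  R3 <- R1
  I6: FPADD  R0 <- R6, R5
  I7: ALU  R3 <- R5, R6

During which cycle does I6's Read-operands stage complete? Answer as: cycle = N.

cycle = 28

  I1 | 1 | 2 | 3 | 4
  I2 | 5 | 6 | 9 | 10   WAW R4: wait I1 write@4
  I3 | 6 | 11 | 16 | 17   RAW R4: wait I2 write@10
  I4 | 18 | 19 | 24 | 25   struct: FPMUL busy until I3 writes@17
  I5 | 26 | 27 | 32 | 33   struct: FPMUL busy until I4 writes@25
  I6 | 27 | 28 | 31 | 32
  I7 | 34 | 35 | 36 | 37   WAW R3: wait I5 write@33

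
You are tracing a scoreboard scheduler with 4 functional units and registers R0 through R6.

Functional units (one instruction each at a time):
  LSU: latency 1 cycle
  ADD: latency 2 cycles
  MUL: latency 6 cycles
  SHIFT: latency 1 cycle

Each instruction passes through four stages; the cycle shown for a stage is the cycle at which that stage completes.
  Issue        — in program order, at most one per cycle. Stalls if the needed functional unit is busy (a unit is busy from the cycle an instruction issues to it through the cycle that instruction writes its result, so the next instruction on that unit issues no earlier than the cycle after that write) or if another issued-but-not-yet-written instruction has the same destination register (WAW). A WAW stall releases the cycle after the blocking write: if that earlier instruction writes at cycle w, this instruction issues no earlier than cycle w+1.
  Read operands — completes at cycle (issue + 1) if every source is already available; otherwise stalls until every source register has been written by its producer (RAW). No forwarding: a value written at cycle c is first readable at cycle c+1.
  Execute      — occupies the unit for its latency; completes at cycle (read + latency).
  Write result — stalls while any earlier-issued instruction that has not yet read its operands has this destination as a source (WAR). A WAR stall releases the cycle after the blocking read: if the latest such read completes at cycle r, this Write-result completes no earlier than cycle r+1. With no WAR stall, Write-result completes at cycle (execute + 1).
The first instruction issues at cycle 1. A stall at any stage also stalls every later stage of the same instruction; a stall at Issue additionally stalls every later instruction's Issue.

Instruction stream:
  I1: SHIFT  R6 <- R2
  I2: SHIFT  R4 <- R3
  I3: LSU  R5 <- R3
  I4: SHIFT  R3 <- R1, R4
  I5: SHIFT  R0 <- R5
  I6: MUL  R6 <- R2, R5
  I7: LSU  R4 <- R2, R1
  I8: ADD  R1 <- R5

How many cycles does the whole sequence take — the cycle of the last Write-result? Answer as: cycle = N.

I1 -> (1, 2, 3, 4)
I2 -> (5, 6, 7, 8)  // struct: SHIFT busy until I1 writes@4
I3 -> (6, 7, 8, 9)
I4 -> (9, 10, 11, 12)  // struct: SHIFT busy until I2 writes@8
I5 -> (13, 14, 15, 16)  // struct: SHIFT busy until I4 writes@12
I6 -> (14, 15, 21, 22)
I7 -> (15, 16, 17, 18)
I8 -> (16, 17, 19, 20)

cycle = 22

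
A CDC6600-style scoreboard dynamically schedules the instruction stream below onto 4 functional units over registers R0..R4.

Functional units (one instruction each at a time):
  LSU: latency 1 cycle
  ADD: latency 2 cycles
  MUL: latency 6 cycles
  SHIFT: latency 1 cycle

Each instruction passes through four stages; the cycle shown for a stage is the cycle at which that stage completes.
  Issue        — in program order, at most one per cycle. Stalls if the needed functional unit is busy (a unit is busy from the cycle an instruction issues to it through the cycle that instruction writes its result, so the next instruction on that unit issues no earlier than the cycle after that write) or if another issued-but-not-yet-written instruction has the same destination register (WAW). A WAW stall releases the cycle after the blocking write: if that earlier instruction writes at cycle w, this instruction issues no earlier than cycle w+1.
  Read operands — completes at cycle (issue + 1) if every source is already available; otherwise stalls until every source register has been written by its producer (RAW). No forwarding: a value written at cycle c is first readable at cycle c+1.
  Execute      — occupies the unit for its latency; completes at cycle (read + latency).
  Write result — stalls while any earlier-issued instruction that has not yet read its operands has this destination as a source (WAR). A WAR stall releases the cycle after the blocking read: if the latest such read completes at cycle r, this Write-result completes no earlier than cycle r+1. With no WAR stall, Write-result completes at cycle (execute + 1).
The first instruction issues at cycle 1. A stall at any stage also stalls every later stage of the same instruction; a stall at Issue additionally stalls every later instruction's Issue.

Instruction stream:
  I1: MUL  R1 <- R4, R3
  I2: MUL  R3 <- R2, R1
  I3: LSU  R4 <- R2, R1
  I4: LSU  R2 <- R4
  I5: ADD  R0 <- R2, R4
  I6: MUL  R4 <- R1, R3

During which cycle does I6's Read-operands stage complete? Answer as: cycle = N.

t=1  I1 issues→MUL
t=2  I1 reads
t=8  I1 exec-done
t=9  I1 writes R1
t=10  I2 issues→MUL
t=11  I2 reads | I3 issues→LSU
t=12  I3 reads
t=13  I3 exec-done
t=14  I3 writes R4
t=15  I4 issues→LSU
t=16  I4 reads | I5 issues→ADD
t=17  I2 exec-done | I4 exec-done
t=18  I2 writes R3 | I4 writes R2
t=19  I5 reads | I6 issues→MUL
t=20  I6 reads
t=21  I5 exec-done
t=22  I5 writes R0
t=26  I6 exec-done
t=27  I6 writes R4

cycle = 20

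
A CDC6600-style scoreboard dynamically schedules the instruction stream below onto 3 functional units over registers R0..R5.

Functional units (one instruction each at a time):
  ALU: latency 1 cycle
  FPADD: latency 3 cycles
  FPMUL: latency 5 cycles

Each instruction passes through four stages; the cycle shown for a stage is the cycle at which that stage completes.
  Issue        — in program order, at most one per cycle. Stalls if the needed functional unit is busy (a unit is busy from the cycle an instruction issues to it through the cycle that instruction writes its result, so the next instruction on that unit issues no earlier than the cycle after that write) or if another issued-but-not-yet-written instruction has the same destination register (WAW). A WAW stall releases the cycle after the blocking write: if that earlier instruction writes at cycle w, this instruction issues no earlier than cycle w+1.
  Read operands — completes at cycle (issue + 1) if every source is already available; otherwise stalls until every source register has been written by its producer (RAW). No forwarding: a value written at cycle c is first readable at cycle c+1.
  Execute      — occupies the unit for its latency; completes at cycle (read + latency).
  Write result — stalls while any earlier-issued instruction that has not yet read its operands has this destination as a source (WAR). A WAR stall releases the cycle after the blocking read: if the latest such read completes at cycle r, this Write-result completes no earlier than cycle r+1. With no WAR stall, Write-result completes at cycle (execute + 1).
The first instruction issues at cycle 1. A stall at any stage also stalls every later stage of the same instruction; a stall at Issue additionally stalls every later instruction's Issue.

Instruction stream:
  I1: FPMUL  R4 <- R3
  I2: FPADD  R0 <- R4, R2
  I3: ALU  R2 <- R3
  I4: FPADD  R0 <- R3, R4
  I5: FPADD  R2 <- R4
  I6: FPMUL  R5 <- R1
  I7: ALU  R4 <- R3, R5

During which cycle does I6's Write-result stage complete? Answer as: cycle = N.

I1  is:1  ro:2  ex:7  wr:8
I2  is:2  ro:9  ex:12  wr:13  — RAW R4: wait I1 write@8
I3  is:3  ro:4  ex:5  wr:10  — WAR R2: wait I2 read@9
I4  is:14  ro:15  ex:18  wr:19  — struct: FPADD busy until I2 writes@13
I5  is:20  ro:21  ex:24  wr:25  — struct: FPADD busy until I4 writes@19
I6  is:21  ro:22  ex:27  wr:28
I7  is:22  ro:29  ex:30  wr:31  — RAW R5: wait I6 write@28

cycle = 28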